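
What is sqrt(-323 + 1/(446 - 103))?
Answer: 2*I*sqrt(193879)/49 ≈ 17.972*I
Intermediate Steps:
sqrt(-323 + 1/(446 - 103)) = sqrt(-323 + 1/343) = sqrt(-110788/343) = 2*I*sqrt(193879)/49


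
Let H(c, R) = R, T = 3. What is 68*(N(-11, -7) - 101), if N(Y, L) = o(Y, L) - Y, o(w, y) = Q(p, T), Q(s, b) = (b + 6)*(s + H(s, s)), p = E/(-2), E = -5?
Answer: -3060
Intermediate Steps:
p = 5/2 (p = -5/(-2) = -5*(-½) = 5/2 ≈ 2.5000)
Q(s, b) = 2*s*(6 + b) (Q(s, b) = (b + 6)*(s + s) = (6 + b)*(2*s) = 2*s*(6 + b))
o(w, y) = 45 (o(w, y) = 2*(5/2)*(6 + 3) = 2*(5/2)*9 = 45)
N(Y, L) = 45 - Y
68*(N(-11, -7) - 101) = 68*((45 - 1*(-11)) - 101) = 68*((45 + 11) - 101) = 68*(56 - 101) = 68*(-45) = -3060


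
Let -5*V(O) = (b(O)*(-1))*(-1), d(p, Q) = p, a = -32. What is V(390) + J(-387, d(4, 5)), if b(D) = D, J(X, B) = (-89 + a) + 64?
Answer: -135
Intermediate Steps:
J(X, B) = -57 (J(X, B) = (-89 - 32) + 64 = -121 + 64 = -57)
V(O) = -O/5 (V(O) = -O*(-1)*(-1)/5 = -(-O)*(-1)/5 = -O/5)
V(390) + J(-387, d(4, 5)) = -1/5*390 - 57 = -78 - 57 = -135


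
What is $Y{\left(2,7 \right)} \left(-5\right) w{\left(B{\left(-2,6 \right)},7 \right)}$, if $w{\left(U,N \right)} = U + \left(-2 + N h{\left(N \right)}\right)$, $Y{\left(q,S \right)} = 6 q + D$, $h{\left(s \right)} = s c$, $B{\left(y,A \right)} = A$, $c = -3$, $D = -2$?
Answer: $7150$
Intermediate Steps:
$h{\left(s \right)} = - 3 s$ ($h{\left(s \right)} = s \left(-3\right) = - 3 s$)
$Y{\left(q,S \right)} = -2 + 6 q$ ($Y{\left(q,S \right)} = 6 q - 2 = -2 + 6 q$)
$w{\left(U,N \right)} = -2 + U - 3 N^{2}$ ($w{\left(U,N \right)} = U + \left(-2 + N \left(- 3 N\right)\right) = U - \left(2 + 3 N^{2}\right) = -2 + U - 3 N^{2}$)
$Y{\left(2,7 \right)} \left(-5\right) w{\left(B{\left(-2,6 \right)},7 \right)} = \left(-2 + 6 \cdot 2\right) \left(-5\right) \left(-2 + 6 - 3 \cdot 7^{2}\right) = \left(-2 + 12\right) \left(-5\right) \left(-2 + 6 - 147\right) = 10 \left(-5\right) \left(-2 + 6 - 147\right) = \left(-50\right) \left(-143\right) = 7150$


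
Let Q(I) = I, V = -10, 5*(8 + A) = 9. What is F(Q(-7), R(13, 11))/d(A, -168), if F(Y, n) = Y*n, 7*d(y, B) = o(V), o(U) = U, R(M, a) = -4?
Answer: -98/5 ≈ -19.600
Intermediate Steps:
A = -31/5 (A = -8 + (⅕)*9 = -8 + 9/5 = -31/5 ≈ -6.2000)
d(y, B) = -10/7 (d(y, B) = (⅐)*(-10) = -10/7)
F(Q(-7), R(13, 11))/d(A, -168) = (-7*(-4))/(-10/7) = 28*(-7/10) = -98/5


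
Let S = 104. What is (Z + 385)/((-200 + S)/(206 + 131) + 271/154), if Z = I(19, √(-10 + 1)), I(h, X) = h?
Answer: 20966792/76543 ≈ 273.92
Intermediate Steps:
Z = 19
(Z + 385)/((-200 + S)/(206 + 131) + 271/154) = (19 + 385)/((-200 + 104)/(206 + 131) + 271/154) = 404/(-96/337 + 271*(1/154)) = 404/(-96*1/337 + 271/154) = 404/(-96/337 + 271/154) = 404/(76543/51898) = 404*(51898/76543) = 20966792/76543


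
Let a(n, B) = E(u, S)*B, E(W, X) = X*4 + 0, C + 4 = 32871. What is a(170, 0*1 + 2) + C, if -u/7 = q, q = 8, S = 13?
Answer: 32971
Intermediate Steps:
C = 32867 (C = -4 + 32871 = 32867)
u = -56 (u = -7*8 = -56)
E(W, X) = 4*X (E(W, X) = 4*X + 0 = 4*X)
a(n, B) = 52*B (a(n, B) = (4*13)*B = 52*B)
a(170, 0*1 + 2) + C = 52*(0*1 + 2) + 32867 = 52*(0 + 2) + 32867 = 52*2 + 32867 = 104 + 32867 = 32971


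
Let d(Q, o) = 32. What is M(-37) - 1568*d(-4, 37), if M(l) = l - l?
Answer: -50176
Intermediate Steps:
M(l) = 0
M(-37) - 1568*d(-4, 37) = 0 - 1568*32 = 0 - 50176 = -50176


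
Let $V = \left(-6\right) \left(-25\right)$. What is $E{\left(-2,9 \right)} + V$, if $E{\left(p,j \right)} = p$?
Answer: $148$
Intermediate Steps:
$V = 150$
$E{\left(-2,9 \right)} + V = -2 + 150 = 148$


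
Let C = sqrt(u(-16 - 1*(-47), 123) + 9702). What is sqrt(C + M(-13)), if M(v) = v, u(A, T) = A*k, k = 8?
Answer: sqrt(-13 + 5*sqrt(398)) ≈ 9.3139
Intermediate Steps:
u(A, T) = 8*A (u(A, T) = A*8 = 8*A)
C = 5*sqrt(398) (C = sqrt(8*(-16 - 1*(-47)) + 9702) = sqrt(8*(-16 + 47) + 9702) = sqrt(8*31 + 9702) = sqrt(248 + 9702) = sqrt(9950) = 5*sqrt(398) ≈ 99.750)
sqrt(C + M(-13)) = sqrt(5*sqrt(398) - 13) = sqrt(-13 + 5*sqrt(398))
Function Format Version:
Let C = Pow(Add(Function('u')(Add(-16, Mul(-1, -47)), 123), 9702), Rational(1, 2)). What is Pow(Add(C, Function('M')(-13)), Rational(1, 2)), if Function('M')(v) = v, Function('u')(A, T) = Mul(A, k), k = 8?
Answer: Pow(Add(-13, Mul(5, Pow(398, Rational(1, 2)))), Rational(1, 2)) ≈ 9.3139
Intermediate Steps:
Function('u')(A, T) = Mul(8, A) (Function('u')(A, T) = Mul(A, 8) = Mul(8, A))
C = Mul(5, Pow(398, Rational(1, 2))) (C = Pow(Add(Mul(8, Add(-16, Mul(-1, -47))), 9702), Rational(1, 2)) = Pow(Add(Mul(8, Add(-16, 47)), 9702), Rational(1, 2)) = Pow(Add(Mul(8, 31), 9702), Rational(1, 2)) = Pow(Add(248, 9702), Rational(1, 2)) = Pow(9950, Rational(1, 2)) = Mul(5, Pow(398, Rational(1, 2))) ≈ 99.750)
Pow(Add(C, Function('M')(-13)), Rational(1, 2)) = Pow(Add(Mul(5, Pow(398, Rational(1, 2))), -13), Rational(1, 2)) = Pow(Add(-13, Mul(5, Pow(398, Rational(1, 2)))), Rational(1, 2))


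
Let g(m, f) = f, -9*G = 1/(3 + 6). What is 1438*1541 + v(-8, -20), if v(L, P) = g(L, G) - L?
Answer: 179493245/81 ≈ 2.2160e+6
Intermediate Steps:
G = -1/81 (G = -1/(9*(3 + 6)) = -1/9/9 = -1/9*1/9 = -1/81 ≈ -0.012346)
v(L, P) = -1/81 - L
1438*1541 + v(-8, -20) = 1438*1541 + (-1/81 - 1*(-8)) = 2215958 + (-1/81 + 8) = 2215958 + 647/81 = 179493245/81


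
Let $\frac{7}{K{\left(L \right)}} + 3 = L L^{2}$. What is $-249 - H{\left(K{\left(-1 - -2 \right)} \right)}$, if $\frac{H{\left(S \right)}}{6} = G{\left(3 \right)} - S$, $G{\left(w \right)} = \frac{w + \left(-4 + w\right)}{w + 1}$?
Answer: $-273$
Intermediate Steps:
$G{\left(w \right)} = \frac{-4 + 2 w}{1 + w}$
$K{\left(L \right)} = \frac{7}{-3 + L^{3}}$ ($K{\left(L \right)} = \frac{7}{-3 + L L^{2}} = \frac{7}{-3 + L^{3}}$)
$H{\left(S \right)} = 3 - 6 S$ ($H{\left(S \right)} = 6 \left(\frac{2 \left(-2 + 3\right)}{1 + 3} - S\right) = 6 \left(2 \cdot \frac{1}{4} \cdot 1 - S\right) = 6 \left(\frac{1}{2} - S\right) = 3 - 6 S$)
$-249 - H{\left(K{\left(-1 - -2 \right)} \right)} = -249 - \left(3 - 6 \frac{7}{-3 + \left(-1 - -2\right)^{3}}\right) = -249 - \left(3 - 6 \frac{7}{-3 + \left(-1 + 2\right)^{3}}\right) = -249 - \left(3 - 6 \frac{7}{-3 + 1^{3}}\right) = -249 - \left(3 - 6 \frac{7}{-3 + 1}\right) = -249 - \left(3 - 6 \frac{7}{-2}\right) = -249 - \left(3 - 6 \cdot 7 \left(- \frac{1}{2}\right)\right) = -249 - \left(3 - -21\right) = -249 - \left(3 + 21\right) = -249 - 24 = -273$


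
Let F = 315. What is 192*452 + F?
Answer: 87099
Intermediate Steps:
192*452 + F = 192*452 + 315 = 86784 + 315 = 87099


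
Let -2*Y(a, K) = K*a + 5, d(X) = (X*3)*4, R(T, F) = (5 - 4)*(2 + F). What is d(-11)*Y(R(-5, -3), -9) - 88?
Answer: 836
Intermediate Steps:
R(T, F) = 2 + F (R(T, F) = 1*(2 + F) = 2 + F)
d(X) = 12*X (d(X) = (3*X)*4 = 12*X)
Y(a, K) = -5/2 - K*a/2 (Y(a, K) = -(K*a + 5)/2 = -(5 + K*a)/2 = -5/2 - K*a/2)
d(-11)*Y(R(-5, -3), -9) - 88 = (12*(-11))*(-5/2 - 1/2*(-9)*(2 - 3)) - 88 = -132*(-5/2 - 1/2*(-9)*(-1)) - 88 = -132*(-5/2 - 9/2) - 88 = -132*(-7) - 88 = 924 - 88 = 836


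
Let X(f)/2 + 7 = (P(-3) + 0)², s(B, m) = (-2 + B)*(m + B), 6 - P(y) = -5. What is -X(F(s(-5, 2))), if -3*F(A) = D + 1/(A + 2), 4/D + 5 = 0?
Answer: -228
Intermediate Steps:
D = -⅘ (D = 4/(-5 + 0) = 4/(-5) = 4*(-⅕) = -⅘ ≈ -0.80000)
P(y) = 11 (P(y) = 6 - 1*(-5) = 6 + 5 = 11)
s(B, m) = (-2 + B)*(B + m)
F(A) = 4/15 - 1/(3*(2 + A)) (F(A) = -(-⅘ + 1/(A + 2))/3 = -(-⅘ + 1/(2 + A))/3 = 4/15 - 1/(3*(2 + A)))
X(f) = 228 (X(f) = -14 + 2*(11 + 0)² = -14 + 2*11² = -14 + 2*121 = -14 + 242 = 228)
-X(F(s(-5, 2))) = -1*228 = -228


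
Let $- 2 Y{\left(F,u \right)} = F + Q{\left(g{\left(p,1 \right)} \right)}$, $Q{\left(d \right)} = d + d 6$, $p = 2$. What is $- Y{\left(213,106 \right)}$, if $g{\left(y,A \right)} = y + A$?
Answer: $117$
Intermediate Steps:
$g{\left(y,A \right)} = A + y$
$Q{\left(d \right)} = 7 d$ ($Q{\left(d \right)} = d + 6 d = 7 d$)
$Y{\left(F,u \right)} = - \frac{21}{2} - \frac{F}{2}$ ($Y{\left(F,u \right)} = - \frac{F + 7 \left(1 + 2\right)}{2} = - \frac{F + 7 \cdot 3}{2} = - \frac{F + 21}{2} = - \frac{21 + F}{2} = - \frac{21}{2} - \frac{F}{2}$)
$- Y{\left(213,106 \right)} = - (- \frac{21}{2} - \frac{213}{2}) = \left(-1\right) \left(-117\right) = 117$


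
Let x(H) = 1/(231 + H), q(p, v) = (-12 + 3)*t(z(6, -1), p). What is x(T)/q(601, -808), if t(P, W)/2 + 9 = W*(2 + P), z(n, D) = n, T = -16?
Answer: -1/18572130 ≈ -5.3844e-8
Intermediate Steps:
t(P, W) = -18 + 2*W*(2 + P) (t(P, W) = -18 + 2*(W*(2 + P)) = -18 + 2*W*(2 + P))
q(p, v) = 162 - 144*p (q(p, v) = (-12 + 3)*(-18 + 4*p + 2*6*p) = -9*(-18 + 4*p + 12*p) = -9*(-18 + 16*p) = 162 - 144*p)
x(T)/q(601, -808) = 1/((231 - 16)*(162 - 144*601)) = 1/(215*(162 - 86544)) = (1/215)/(-86382) = (1/215)*(-1/86382) = -1/18572130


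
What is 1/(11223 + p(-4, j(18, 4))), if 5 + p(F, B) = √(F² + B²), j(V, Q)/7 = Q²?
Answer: 5609/62915482 - √785/31457741 ≈ 8.8261e-5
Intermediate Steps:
j(V, Q) = 7*Q²
p(F, B) = -5 + √(B² + F²) (p(F, B) = -5 + √(F² + B²) = -5 + √(B² + F²))
1/(11223 + p(-4, j(18, 4))) = 1/(11223 + (-5 + √((7*4²)² + (-4)²))) = 1/(11223 + (-5 + √((7*16)² + 16))) = 1/(11223 + (-5 + √(112² + 16))) = 1/(11223 + (-5 + √(12544 + 16))) = 1/(11223 + (-5 + √12560)) = 1/(11223 + (-5 + 4*√785)) = 1/(11218 + 4*√785)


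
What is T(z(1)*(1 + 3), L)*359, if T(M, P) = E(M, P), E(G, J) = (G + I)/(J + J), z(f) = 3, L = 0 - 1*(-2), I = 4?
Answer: 1436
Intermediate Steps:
L = 2 (L = 0 + 2 = 2)
E(G, J) = (4 + G)/(2*J) (E(G, J) = (G + 4)/(J + J) = (4 + G)/((2*J)) = (4 + G)*(1/(2*J)) = (4 + G)/(2*J))
T(M, P) = (4 + M)/(2*P)
T(z(1)*(1 + 3), L)*359 = ((½)*(4 + 3*(1 + 3))/2)*359 = ((½)*(½)*(4 + 3*4))*359 = ((½)*(½)*(4 + 12))*359 = ((½)*(½)*16)*359 = 4*359 = 1436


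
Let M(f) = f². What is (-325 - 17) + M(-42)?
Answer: 1422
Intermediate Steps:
(-325 - 17) + M(-42) = (-325 - 17) + (-42)² = -342 + 1764 = 1422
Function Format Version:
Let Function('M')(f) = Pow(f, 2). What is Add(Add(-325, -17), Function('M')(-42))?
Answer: 1422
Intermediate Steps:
Add(Add(-325, -17), Function('M')(-42)) = Add(Add(-325, -17), Pow(-42, 2)) = Add(-342, 1764) = 1422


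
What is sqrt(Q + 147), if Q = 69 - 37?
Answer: sqrt(179) ≈ 13.379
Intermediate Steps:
Q = 32
sqrt(Q + 147) = sqrt(32 + 147) = sqrt(179)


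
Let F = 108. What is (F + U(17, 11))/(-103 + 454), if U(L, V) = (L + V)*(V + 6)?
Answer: 584/351 ≈ 1.6638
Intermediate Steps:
U(L, V) = (6 + V)*(L + V) (U(L, V) = (L + V)*(6 + V) = (6 + V)*(L + V))
(F + U(17, 11))/(-103 + 454) = (108 + (11² + 6*17 + 6*11 + 17*11))/(-103 + 454) = (108 + (121 + 102 + 66 + 187))/351 = (108 + 476)*(1/351) = 584*(1/351) = 584/351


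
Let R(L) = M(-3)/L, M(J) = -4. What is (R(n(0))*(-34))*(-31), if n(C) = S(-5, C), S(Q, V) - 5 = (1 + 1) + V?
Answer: -4216/7 ≈ -602.29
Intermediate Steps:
S(Q, V) = 7 + V (S(Q, V) = 5 + ((1 + 1) + V) = 5 + (2 + V) = 7 + V)
n(C) = 7 + C
R(L) = -4/L
(R(n(0))*(-34))*(-31) = (-4/(7 + 0)*(-34))*(-31) = (-4/7*(-34))*(-31) = (-4*⅐*(-34))*(-31) = -4/7*(-34)*(-31) = (136/7)*(-31) = -4216/7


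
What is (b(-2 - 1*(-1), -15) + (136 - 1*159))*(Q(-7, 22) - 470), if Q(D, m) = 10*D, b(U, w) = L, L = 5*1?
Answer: 9720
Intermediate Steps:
L = 5
b(U, w) = 5
(b(-2 - 1*(-1), -15) + (136 - 1*159))*(Q(-7, 22) - 470) = (5 + (136 - 1*159))*(10*(-7) - 470) = (5 + (136 - 159))*(-70 - 470) = (5 - 23)*(-540) = -18*(-540) = 9720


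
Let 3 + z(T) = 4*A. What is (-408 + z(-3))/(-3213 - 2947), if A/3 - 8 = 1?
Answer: 303/6160 ≈ 0.049188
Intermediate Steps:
A = 27 (A = 24 + 3*1 = 24 + 3 = 27)
z(T) = 105 (z(T) = -3 + 4*27 = -3 + 108 = 105)
(-408 + z(-3))/(-3213 - 2947) = (-408 + 105)/(-3213 - 2947) = -303/(-6160) = -303*(-1/6160) = 303/6160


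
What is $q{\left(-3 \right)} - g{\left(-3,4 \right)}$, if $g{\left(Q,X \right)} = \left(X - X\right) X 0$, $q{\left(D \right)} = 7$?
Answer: $7$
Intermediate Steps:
$g{\left(Q,X \right)} = 0$ ($g{\left(Q,X \right)} = 0 X 0 = 0 \cdot 0 = 0$)
$q{\left(-3 \right)} - g{\left(-3,4 \right)} = 7 - 0 = 7 + 0 = 7$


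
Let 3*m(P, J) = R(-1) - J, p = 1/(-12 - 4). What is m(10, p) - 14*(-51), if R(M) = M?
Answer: 11419/16 ≈ 713.69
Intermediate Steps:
p = -1/16 (p = 1/(-16) = -1/16 ≈ -0.062500)
m(P, J) = -⅓ - J/3 (m(P, J) = (-1 - J)/3 = -⅓ - J/3)
m(10, p) - 14*(-51) = (-⅓ - ⅓*(-1/16)) - 14*(-51) = (-⅓ + 1/48) + 714 = -5/16 + 714 = 11419/16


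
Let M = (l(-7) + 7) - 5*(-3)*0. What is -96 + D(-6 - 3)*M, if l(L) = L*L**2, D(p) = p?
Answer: 2928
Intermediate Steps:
l(L) = L**3
M = -336 (M = ((-7)**3 + 7) - 5*(-3)*0 = (-343 + 7) + 15*0 = -336 + 0 = -336)
-96 + D(-6 - 3)*M = -96 + (-6 - 3)*(-336) = -96 - 9*(-336) = -96 + 3024 = 2928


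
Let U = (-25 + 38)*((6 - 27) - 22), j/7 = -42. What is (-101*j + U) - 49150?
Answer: -20015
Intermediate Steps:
j = -294 (j = 7*(-42) = -294)
U = -559 (U = 13*(-21 - 22) = 13*(-43) = -559)
(-101*j + U) - 49150 = (-101*(-294) - 559) - 49150 = (29694 - 559) - 49150 = 29135 - 49150 = -20015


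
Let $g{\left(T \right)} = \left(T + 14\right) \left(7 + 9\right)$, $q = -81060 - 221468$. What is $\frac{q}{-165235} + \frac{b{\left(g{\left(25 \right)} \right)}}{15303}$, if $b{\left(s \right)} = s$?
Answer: $\frac{1577564208}{842863735} \approx 1.8717$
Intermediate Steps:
$q = -302528$ ($q = -81060 - 221468 = -302528$)
$g{\left(T \right)} = 224 + 16 T$ ($g{\left(T \right)} = \left(14 + T\right) 16 = 224 + 16 T$)
$\frac{q}{-165235} + \frac{b{\left(g{\left(25 \right)} \right)}}{15303} = - \frac{302528}{-165235} + \frac{224 + 16 \cdot 25}{15303} = \left(-302528\right) \left(- \frac{1}{165235}\right) + \left(224 + 400\right) \frac{1}{15303} = \frac{302528}{165235} + 624 \cdot \frac{1}{15303} = \frac{302528}{165235} + \frac{208}{5101} = \frac{1577564208}{842863735}$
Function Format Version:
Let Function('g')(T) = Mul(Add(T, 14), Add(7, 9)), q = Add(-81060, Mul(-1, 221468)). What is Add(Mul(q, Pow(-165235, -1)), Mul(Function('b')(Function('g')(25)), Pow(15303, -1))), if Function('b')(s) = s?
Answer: Rational(1577564208, 842863735) ≈ 1.8717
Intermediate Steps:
q = -302528 (q = Add(-81060, -221468) = -302528)
Function('g')(T) = Add(224, Mul(16, T)) (Function('g')(T) = Mul(Add(14, T), 16) = Add(224, Mul(16, T)))
Add(Mul(q, Pow(-165235, -1)), Mul(Function('b')(Function('g')(25)), Pow(15303, -1))) = Add(Mul(-302528, Pow(-165235, -1)), Mul(Add(224, Mul(16, 25)), Pow(15303, -1))) = Add(Mul(-302528, Rational(-1, 165235)), Mul(Add(224, 400), Rational(1, 15303))) = Add(Rational(302528, 165235), Mul(624, Rational(1, 15303))) = Add(Rational(302528, 165235), Rational(208, 5101)) = Rational(1577564208, 842863735)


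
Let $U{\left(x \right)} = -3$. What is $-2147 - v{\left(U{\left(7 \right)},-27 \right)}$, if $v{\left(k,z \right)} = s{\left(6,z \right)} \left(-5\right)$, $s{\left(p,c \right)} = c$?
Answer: $-2282$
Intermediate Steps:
$v{\left(k,z \right)} = - 5 z$ ($v{\left(k,z \right)} = z \left(-5\right) = - 5 z$)
$-2147 - v{\left(U{\left(7 \right)},-27 \right)} = -2147 - \left(-5\right) \left(-27\right) = -2147 - 135 = -2282$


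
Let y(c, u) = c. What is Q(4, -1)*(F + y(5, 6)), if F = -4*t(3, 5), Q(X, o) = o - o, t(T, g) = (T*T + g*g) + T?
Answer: 0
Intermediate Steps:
t(T, g) = T + T**2 + g**2 (t(T, g) = (T**2 + g**2) + T = T + T**2 + g**2)
Q(X, o) = 0
F = -148 (F = -4*(3 + 3**2 + 5**2) = -4*(3 + 9 + 25) = -4*37 = -148)
Q(4, -1)*(F + y(5, 6)) = 0*(-148 + 5) = 0*(-143) = 0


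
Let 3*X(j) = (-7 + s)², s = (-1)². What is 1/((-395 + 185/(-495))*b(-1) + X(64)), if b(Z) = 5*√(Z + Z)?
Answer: 29403/19151554886 + 9687645*I*√2/38303109772 ≈ 1.5353e-6 + 0.00035768*I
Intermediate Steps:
b(Z) = 5*√2*√Z (b(Z) = 5*√(2*Z) = 5*(√2*√Z) = 5*√2*√Z)
s = 1
X(j) = 12 (X(j) = (-7 + 1)²/3 = (⅓)*(-6)² = (⅓)*36 = 12)
1/((-395 + 185/(-495))*b(-1) + X(64)) = 1/((-395 + 185/(-495))*(5*√2*√(-1)) + 12) = 1/((-395 + 185*(-1/495))*(5*√2*I) + 12) = 1/((-395 - 37/99)*(5*I*√2) + 12) = 1/(-195710*I*√2/99 + 12) = 1/(12 - 195710*I*√2/99)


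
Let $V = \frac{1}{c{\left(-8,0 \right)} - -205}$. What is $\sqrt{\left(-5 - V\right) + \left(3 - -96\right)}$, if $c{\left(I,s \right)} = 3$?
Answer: $\frac{7 \sqrt{5187}}{52} \approx 9.6951$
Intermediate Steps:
$V = \frac{1}{208}$ ($V = \frac{1}{3 - -205} = \frac{1}{3 + 205} = \frac{1}{208} \approx 0.0048077$)
$\sqrt{\left(-5 - V\right) + \left(3 - -96\right)} = \sqrt{\left(-5 - \frac{1}{208}\right) + \left(3 - -96\right)} = \sqrt{\left(-5 - \frac{1}{208}\right) + \left(3 + 96\right)} = \sqrt{- \frac{1041}{208} + 99} = \sqrt{\frac{19551}{208}} = \frac{7 \sqrt{5187}}{52}$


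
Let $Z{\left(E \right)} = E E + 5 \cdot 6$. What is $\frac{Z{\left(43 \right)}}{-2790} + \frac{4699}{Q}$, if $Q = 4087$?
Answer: $\frac{5430737}{11402730} \approx 0.47627$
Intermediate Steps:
$Z{\left(E \right)} = 30 + E^{2}$ ($Z{\left(E \right)} = E^{2} + 30 = 30 + E^{2}$)
$\frac{Z{\left(43 \right)}}{-2790} + \frac{4699}{Q} = \frac{30 + 43^{2}}{-2790} + \frac{4699}{4087} = \left(30 + 1849\right) \left(- \frac{1}{2790}\right) + 4699 \cdot \frac{1}{4087} = 1879 \left(- \frac{1}{2790}\right) + \frac{4699}{4087} = - \frac{1879}{2790} + \frac{4699}{4087} = \frac{5430737}{11402730}$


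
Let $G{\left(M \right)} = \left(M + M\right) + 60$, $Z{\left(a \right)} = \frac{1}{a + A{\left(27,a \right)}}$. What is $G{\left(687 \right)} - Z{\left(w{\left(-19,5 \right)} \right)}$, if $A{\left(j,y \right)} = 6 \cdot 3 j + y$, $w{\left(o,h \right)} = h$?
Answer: $\frac{711263}{496} \approx 1434.0$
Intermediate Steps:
$A{\left(j,y \right)} = y + 18 j$ ($A{\left(j,y \right)} = 18 j + y = y + 18 j$)
$Z{\left(a \right)} = \frac{1}{486 + 2 a}$ ($Z{\left(a \right)} = \frac{1}{a + \left(a + 18 \cdot 27\right)} = \frac{1}{a + \left(a + 486\right)} = \frac{1}{a + \left(486 + a\right)} = \frac{1}{486 + 2 a}$)
$G{\left(M \right)} = 60 + 2 M$ ($G{\left(M \right)} = 2 M + 60 = 60 + 2 M$)
$G{\left(687 \right)} - Z{\left(w{\left(-19,5 \right)} \right)} = \left(60 + 2 \cdot 687\right) - \frac{1}{2 \left(243 + 5\right)} = \left(60 + 1374\right) - \frac{1}{2 \cdot 248} = 1434 - \frac{1}{2} \cdot \frac{1}{248} = 1434 - \frac{1}{496} = \frac{711263}{496}$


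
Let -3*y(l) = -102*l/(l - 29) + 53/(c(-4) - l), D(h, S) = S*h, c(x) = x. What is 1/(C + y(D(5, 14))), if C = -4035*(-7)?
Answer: 9102/257616523 ≈ 3.5332e-5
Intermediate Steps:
C = 28245
y(l) = -53/(3*(-4 - l)) + 34*l/(-29 + l) (y(l) = -(-102*l/(l - 29) + 53/(-4 - l))/3 = -(-102*l/(-29 + l) + 53/(-4 - l))/3 = -(53/(-4 - l) - 102*l/(-29 + l))/3 = -53/(3*(-4 - l)) + 34*l/(-29 + l))
1/(C + y(D(5, 14))) = 1/(28245 + (1537 - 6454*5 - 102*(14*5)**2)/(3*(116 - (14*5)**2 + 25*(14*5)))) = 1/(28245 + (1537 - 461*70 - 102*70**2)/(3*(116 - 1*70**2 + 25*70))) = 1/(28245 + (1537 - 32270 - 102*4900)/(3*(116 - 1*4900 + 1750))) = 1/(28245 + (1537 - 32270 - 499800)/(3*(116 - 4900 + 1750))) = 1/(28245 + (1/3)*(-530533)/(-3034)) = 1/(28245 + (1/3)*(-1/3034)*(-530533)) = 1/(28245 + 530533/9102) = 1/(257616523/9102) = 9102/257616523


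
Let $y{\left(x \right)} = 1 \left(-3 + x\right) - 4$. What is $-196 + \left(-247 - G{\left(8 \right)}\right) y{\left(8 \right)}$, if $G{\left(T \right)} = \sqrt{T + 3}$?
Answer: $-443 - \sqrt{11} \approx -446.32$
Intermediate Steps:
$y{\left(x \right)} = -7 + x$ ($y{\left(x \right)} = \left(-3 + x\right) - 4 = -7 + x$)
$G{\left(T \right)} = \sqrt{3 + T}$
$-196 + \left(-247 - G{\left(8 \right)}\right) y{\left(8 \right)} = -196 + \left(-247 - \sqrt{3 + 8}\right) \left(-7 + 8\right) = -196 + \left(-247 - \sqrt{11}\right) 1 = -196 - \left(247 + \sqrt{11}\right) = -443 - \sqrt{11}$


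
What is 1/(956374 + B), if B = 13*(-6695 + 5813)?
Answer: 1/944908 ≈ 1.0583e-6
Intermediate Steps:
B = -11466 (B = 13*(-882) = -11466)
1/(956374 + B) = 1/(956374 - 11466) = 1/944908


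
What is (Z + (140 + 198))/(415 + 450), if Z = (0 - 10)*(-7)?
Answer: 408/865 ≈ 0.47168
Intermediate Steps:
Z = 70 (Z = -10*(-7) = 70)
(Z + (140 + 198))/(415 + 450) = (70 + (140 + 198))/(415 + 450) = (70 + 338)/865 = 408*(1/865) = 408/865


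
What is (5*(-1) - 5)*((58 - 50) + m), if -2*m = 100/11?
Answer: -380/11 ≈ -34.545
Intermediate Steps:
m = -50/11 ≈ -4.5455
(5*(-1) - 5)*((58 - 50) + m) = (5*(-1) - 5)*((58 - 50) - 50/11) = (-5 - 5)*(8 - 50/11) = -10*38/11 = -380/11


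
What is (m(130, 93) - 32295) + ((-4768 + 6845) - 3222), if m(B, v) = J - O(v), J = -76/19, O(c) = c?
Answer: -33537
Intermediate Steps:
J = -4 (J = -76*1/19 = -4)
m(B, v) = -4 - v
(m(130, 93) - 32295) + ((-4768 + 6845) - 3222) = ((-4 - 1*93) - 32295) + ((-4768 + 6845) - 3222) = ((-4 - 93) - 32295) + (2077 - 3222) = (-97 - 32295) - 1145 = -32392 - 1145 = -33537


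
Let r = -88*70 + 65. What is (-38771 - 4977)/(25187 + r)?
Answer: -10937/4773 ≈ -2.2914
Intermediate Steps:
r = -6095 (r = -6160 + 65 = -6095)
(-38771 - 4977)/(25187 + r) = (-38771 - 4977)/(25187 - 6095) = -43748/19092 = -43748*1/19092 = -10937/4773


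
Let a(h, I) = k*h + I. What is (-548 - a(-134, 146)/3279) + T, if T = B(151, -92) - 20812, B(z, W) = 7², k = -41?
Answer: -23294803/1093 ≈ -21313.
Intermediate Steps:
a(h, I) = I - 41*h (a(h, I) = -41*h + I = I - 41*h)
B(z, W) = 49
T = -20763 (T = 49 - 20812 = -20763)
(-548 - a(-134, 146)/3279) + T = (-548 - (146 - 41*(-134))/3279) - 20763 = (-548 - (146 + 5494)/3279) - 20763 = (-548 - 5640/3279) - 20763 = (-548 - 1*1880/1093) - 20763 = (-548 - 1880/1093) - 20763 = -600844/1093 - 20763 = -23294803/1093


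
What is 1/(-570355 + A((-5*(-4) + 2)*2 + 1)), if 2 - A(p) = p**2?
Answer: -1/572378 ≈ -1.7471e-6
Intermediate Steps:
A(p) = 2 - p**2
1/(-570355 + A((-5*(-4) + 2)*2 + 1)) = 1/(-570355 + (2 - ((-5*(-4) + 2)*2 + 1)**2)) = 1/(-570355 + (2 - ((20 + 2)*2 + 1)**2)) = 1/(-570355 + (2 - (22*2 + 1)**2)) = 1/(-570355 + (2 - (44 + 1)**2)) = 1/(-570355 + (2 - 1*45**2)) = 1/(-570355 + (2 - 1*2025)) = 1/(-570355 + (2 - 2025)) = 1/(-570355 - 2023) = 1/(-572378) = -1/572378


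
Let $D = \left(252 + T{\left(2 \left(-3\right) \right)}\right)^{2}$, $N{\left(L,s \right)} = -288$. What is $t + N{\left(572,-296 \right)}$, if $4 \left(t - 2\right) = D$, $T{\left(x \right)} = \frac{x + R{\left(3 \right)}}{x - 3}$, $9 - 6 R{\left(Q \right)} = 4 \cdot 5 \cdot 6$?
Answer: $\frac{20651569}{1296} \approx 15935.0$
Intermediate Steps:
$R{\left(Q \right)} = - \frac{37}{2}$ ($R{\left(Q \right)} = \frac{3}{2} - \frac{4 \cdot 5 \cdot 6}{6} = \frac{3}{2} - \frac{20 \cdot 6}{6} = \frac{3}{2} - 20 = - \frac{37}{2}$)
$T{\left(x \right)} = \frac{- \frac{37}{2} + x}{-3 + x}$ ($T{\left(x \right)} = \frac{x - \frac{37}{2}}{x - 3} = \frac{- \frac{37}{2} + x}{-3 + x}$)
$D = \frac{21022225}{324}$ ($D = \left(252 + \frac{- \frac{37}{2} + 2 \left(-3\right)}{-3 + 2 \left(-3\right)}\right)^{2} = \left(252 + \frac{- \frac{37}{2} - 6}{-3 - 6}\right)^{2} = \left(252 + \frac{1}{-9} \left(- \frac{49}{2}\right)\right)^{2} = \left(252 - - \frac{49}{18}\right)^{2} = \left(252 + \frac{49}{18}\right)^{2} = \left(\frac{4585}{18}\right)^{2} = \frac{21022225}{324} \approx 64883.0$)
$t = \frac{21024817}{1296}$ ($t = 2 + \frac{1}{4} \cdot \frac{21022225}{324} = 2 + \frac{21022225}{1296} = \frac{21024817}{1296} \approx 16223.0$)
$t + N{\left(572,-296 \right)} = \frac{21024817}{1296} - 288 = \frac{20651569}{1296}$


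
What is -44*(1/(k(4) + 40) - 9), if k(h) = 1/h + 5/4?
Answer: 32780/83 ≈ 394.94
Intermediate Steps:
k(h) = 5/4 + 1/h (k(h) = 1/h + 5*(¼) = 1/h + 5/4 = 5/4 + 1/h)
-44*(1/(k(4) + 40) - 9) = -44*(1/((5/4 + 1/4) + 40) - 9) = -44*(1/((5/4 + ¼) + 40) - 9) = -44*(1/(3/2 + 40) - 9) = -44*(1/(83/2) - 9) = -44*(2/83 - 9) = -44*(-745/83) = 32780/83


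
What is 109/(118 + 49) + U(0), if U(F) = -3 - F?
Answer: -392/167 ≈ -2.3473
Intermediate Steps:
109/(118 + 49) + U(0) = 109/(118 + 49) + (-3 - 1*0) = 109/167 + (-3 + 0) = 109*(1/167) - 3 = 109/167 - 3 = -392/167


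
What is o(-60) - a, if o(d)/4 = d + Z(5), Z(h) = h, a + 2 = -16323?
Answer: 16105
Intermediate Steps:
a = -16325 (a = -2 - 16323 = -16325)
o(d) = 20 + 4*d (o(d) = 4*(d + 5) = 4*(5 + d) = 20 + 4*d)
o(-60) - a = (20 + 4*(-60)) - 1*(-16325) = (20 - 240) + 16325 = -220 + 16325 = 16105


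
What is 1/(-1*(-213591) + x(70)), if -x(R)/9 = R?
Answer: 1/212961 ≈ 4.6957e-6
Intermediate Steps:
x(R) = -9*R
1/(-1*(-213591) + x(70)) = 1/(-1*(-213591) - 9*70) = 1/(213591 - 630) = 1/212961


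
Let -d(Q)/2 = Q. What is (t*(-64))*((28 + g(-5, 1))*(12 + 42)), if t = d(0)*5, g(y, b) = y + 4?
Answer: 0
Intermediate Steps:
g(y, b) = 4 + y
d(Q) = -2*Q
t = 0 (t = -2*0*5 = 0*5 = 0)
(t*(-64))*((28 + g(-5, 1))*(12 + 42)) = (0*(-64))*((28 + (4 - 5))*(12 + 42)) = 0*((28 - 1)*54) = 0*(27*54) = 0*1458 = 0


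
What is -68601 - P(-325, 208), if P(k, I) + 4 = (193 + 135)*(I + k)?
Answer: -30221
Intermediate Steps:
P(k, I) = -4 + 328*I + 328*k (P(k, I) = -4 + (193 + 135)*(I + k) = -4 + 328*(I + k) = -4 + (328*I + 328*k) = -4 + 328*I + 328*k)
-68601 - P(-325, 208) = -68601 - (-4 + 328*208 + 328*(-325)) = -68601 - (-4 + 68224 - 106600) = -68601 - 1*(-38380) = -68601 + 38380 = -30221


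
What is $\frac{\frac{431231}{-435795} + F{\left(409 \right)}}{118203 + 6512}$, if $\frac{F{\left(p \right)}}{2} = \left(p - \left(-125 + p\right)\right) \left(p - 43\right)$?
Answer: $\frac{39874811269}{54350173425} \approx 0.73366$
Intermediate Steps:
$F{\left(p \right)} = -10750 + 250 p$ ($F{\left(p \right)} = 2 \left(p - \left(-125 + p\right)\right) \left(p - 43\right) = 2 \cdot 125 \left(-43 + p\right) = 2 \left(-5375 + 125 p\right) = -10750 + 250 p$)
$\frac{\frac{431231}{-435795} + F{\left(409 \right)}}{118203 + 6512} = \frac{\frac{431231}{-435795} + \left(-10750 + 250 \cdot 409\right)}{118203 + 6512} = \frac{431231 \left(- \frac{1}{435795}\right) + \left(-10750 + 102250\right)}{124715} = \left(- \frac{431231}{435795} + 91500\right) \frac{1}{124715} = \frac{39874811269}{435795} \cdot \frac{1}{124715} = \frac{39874811269}{54350173425}$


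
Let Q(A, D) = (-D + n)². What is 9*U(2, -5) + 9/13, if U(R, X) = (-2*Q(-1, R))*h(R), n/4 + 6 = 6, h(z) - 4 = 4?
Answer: -7479/13 ≈ -575.31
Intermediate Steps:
h(z) = 8 (h(z) = 4 + 4 = 8)
n = 0 (n = -24 + 4*6 = -24 + 24 = 0)
Q(A, D) = D² (Q(A, D) = (-D + 0)² = (-D)² = D²)
U(R, X) = -16*R² (U(R, X) = -2*R²*8 = -16*R²)
9*U(2, -5) + 9/13 = 9*(-16*2²) + 9/13 = 9*(-16*4) + 9*(1/13) = 9*(-64) + 9/13 = -576 + 9/13 = -7479/13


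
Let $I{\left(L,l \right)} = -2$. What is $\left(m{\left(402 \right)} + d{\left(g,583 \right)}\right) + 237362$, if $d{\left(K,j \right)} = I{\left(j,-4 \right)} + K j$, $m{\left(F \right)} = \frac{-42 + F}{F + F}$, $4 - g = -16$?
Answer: $\frac{16684370}{67} \approx 2.4902 \cdot 10^{5}$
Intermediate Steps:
$g = 20$ ($g = 4 - -16 = 4 + 16 = 20$)
$m{\left(F \right)} = \frac{-42 + F}{2 F}$
$d{\left(K,j \right)} = -2 + K j$
$\left(m{\left(402 \right)} + d{\left(g,583 \right)}\right) + 237362 = \left(\frac{-42 + 402}{2 \cdot 402} + \left(-2 + 20 \cdot 583\right)\right) + 237362 = \left(\frac{1}{2} \cdot \frac{1}{402} \cdot 360 + \left(-2 + 11660\right)\right) + 237362 = \left(\frac{30}{67} + 11658\right) + 237362 = \frac{781116}{67} + 237362 = \frac{16684370}{67}$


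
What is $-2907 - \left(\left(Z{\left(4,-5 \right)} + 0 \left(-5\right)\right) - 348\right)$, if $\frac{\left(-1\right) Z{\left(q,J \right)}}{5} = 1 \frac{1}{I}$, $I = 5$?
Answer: $-2558$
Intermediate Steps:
$Z{\left(q,J \right)} = -1$ ($Z{\left(q,J \right)} = - 5 \cdot 1 \cdot \frac{1}{5} = \left(-5\right) \frac{1}{5} = -1$)
$-2907 - \left(\left(Z{\left(4,-5 \right)} + 0 \left(-5\right)\right) - 348\right) = -2907 - \left(\left(-1 + 0 \left(-5\right)\right) - 348\right) = -2907 - \left(\left(-1 + 0\right) - 348\right) = -2907 - \left(-1 - 348\right) = -2907 - -349 = -2907 + 349 = -2558$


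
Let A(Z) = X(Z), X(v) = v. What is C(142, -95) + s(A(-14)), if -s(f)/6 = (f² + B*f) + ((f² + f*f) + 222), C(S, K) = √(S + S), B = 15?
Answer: -3600 + 2*√71 ≈ -3583.1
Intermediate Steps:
C(S, K) = √2*√S (C(S, K) = √(2*S) = √2*√S)
A(Z) = Z
s(f) = -1332 - 90*f - 18*f² (s(f) = -6*((f² + 15*f) + ((f² + f*f) + 222)) = -6*((f² + 15*f) + ((f² + f²) + 222)) = -6*((f² + 15*f) + (2*f² + 222)) = -6*((f² + 15*f) + (222 + 2*f²)) = -6*(222 + 3*f² + 15*f) = -1332 - 90*f - 18*f²)
C(142, -95) + s(A(-14)) = √2*√142 + (-1332 - 90*(-14) - 18*(-14)²) = 2*√71 + (-1332 + 1260 - 18*196) = 2*√71 + (-1332 + 1260 - 3528) = 2*√71 - 3600 = -3600 + 2*√71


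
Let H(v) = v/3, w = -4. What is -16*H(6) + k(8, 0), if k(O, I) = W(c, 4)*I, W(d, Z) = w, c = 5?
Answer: -32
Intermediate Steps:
H(v) = v/3 (H(v) = v*(1/3) = v/3)
W(d, Z) = -4
k(O, I) = -4*I
-16*H(6) + k(8, 0) = -16*6/3 - 4*0 = -16*2 + 0 = -32 + 0 = -32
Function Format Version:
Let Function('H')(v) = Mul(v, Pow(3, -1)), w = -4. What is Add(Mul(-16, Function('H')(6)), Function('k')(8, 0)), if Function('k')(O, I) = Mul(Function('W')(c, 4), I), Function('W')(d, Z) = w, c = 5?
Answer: -32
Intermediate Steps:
Function('H')(v) = Mul(Rational(1, 3), v) (Function('H')(v) = Mul(v, Rational(1, 3)) = Mul(Rational(1, 3), v))
Function('W')(d, Z) = -4
Function('k')(O, I) = Mul(-4, I)
Add(Mul(-16, Function('H')(6)), Function('k')(8, 0)) = Add(Mul(-16, Mul(Rational(1, 3), 6)), Mul(-4, 0)) = Add(Mul(-16, 2), 0) = Add(-32, 0) = -32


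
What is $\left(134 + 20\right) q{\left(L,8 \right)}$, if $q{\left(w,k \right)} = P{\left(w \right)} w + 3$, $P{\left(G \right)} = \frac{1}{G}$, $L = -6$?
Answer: $616$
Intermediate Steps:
$q{\left(w,k \right)} = 4$ ($q{\left(w,k \right)} = \frac{w}{w} + 3 = 1 + 3 = 4$)
$\left(134 + 20\right) q{\left(L,8 \right)} = \left(134 + 20\right) 4 = 154 \cdot 4 = 616$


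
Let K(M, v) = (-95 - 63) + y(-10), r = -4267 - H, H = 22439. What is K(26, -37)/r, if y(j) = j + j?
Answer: 89/13353 ≈ 0.0066652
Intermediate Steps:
r = -26706 (r = -4267 - 1*22439 = -4267 - 22439 = -26706)
y(j) = 2*j
K(M, v) = -178 (K(M, v) = (-95 - 63) + 2*(-10) = -158 - 20 = -178)
K(26, -37)/r = -178/(-26706) = -178*(-1/26706) = 89/13353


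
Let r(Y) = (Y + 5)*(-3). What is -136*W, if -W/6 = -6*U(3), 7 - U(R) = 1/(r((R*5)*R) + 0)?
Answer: -857616/25 ≈ -34305.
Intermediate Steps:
r(Y) = -15 - 3*Y (r(Y) = (5 + Y)*(-3) = -15 - 3*Y)
U(R) = 7 - 1/(-15 - 15*R²) (U(R) = 7 - 1/((-15 - 3*R*5*R) + 0) = 7 - 1/((-15 - 3*5*R*R) + 0) = 7 - 1/((-15 - 15*R²) + 0) = 7 - 1/(-15 - 15*R²))
W = 6306/25 (W = -(-36)*(106 + 105*3²)/(15*(1 + 3²)) = -(-36)*(106 + 105*9)/(15*(1 + 9)) = -(-36)*(1/15)*(106 + 945)/10 = -(-36)*(1/15)*(⅒)*1051 = -(-36)*1051/150 = -6*(-1051/25) = 6306/25 ≈ 252.24)
-136*W = -136*6306/25 = -857616/25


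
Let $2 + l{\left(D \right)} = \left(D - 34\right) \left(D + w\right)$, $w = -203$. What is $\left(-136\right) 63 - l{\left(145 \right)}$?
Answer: $-2128$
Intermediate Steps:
$l{\left(D \right)} = -2 + \left(-203 + D\right) \left(-34 + D\right)$ ($l{\left(D \right)} = -2 + \left(D - 34\right) \left(D - 203\right) = -2 + \left(D - 34\right) \left(-203 + D\right) = -2 + \left(-34 + D\right) \left(-203 + D\right) = -2 + \left(-203 + D\right) \left(-34 + D\right)$)
$\left(-136\right) 63 - l{\left(145 \right)} = \left(-136\right) 63 - \left(6900 + 145^{2} - 34365\right) = -8568 - \left(6900 + 21025 - 34365\right) = -8568 - -6440 = -8568 + 6440 = -2128$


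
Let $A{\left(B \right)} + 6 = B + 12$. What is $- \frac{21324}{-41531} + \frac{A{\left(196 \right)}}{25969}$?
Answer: $\frac{562152218}{1078518539} \approx 0.52123$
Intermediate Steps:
$A{\left(B \right)} = 6 + B$ ($A{\left(B \right)} = -6 + \left(B + 12\right) = -6 + \left(12 + B\right) = 6 + B$)
$- \frac{21324}{-41531} + \frac{A{\left(196 \right)}}{25969} = - \frac{21324}{-41531} + \frac{6 + 196}{25969} = \left(-21324\right) \left(- \frac{1}{41531}\right) + 202 \cdot \frac{1}{25969} = \frac{21324}{41531} + \frac{202}{25969} = \frac{562152218}{1078518539}$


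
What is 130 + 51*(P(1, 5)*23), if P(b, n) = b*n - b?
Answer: 4822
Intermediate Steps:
P(b, n) = -b + b*n
130 + 51*(P(1, 5)*23) = 130 + 51*((1*(-1 + 5))*23) = 130 + 51*((1*4)*23) = 130 + 51*(4*23) = 130 + 51*92 = 130 + 4692 = 4822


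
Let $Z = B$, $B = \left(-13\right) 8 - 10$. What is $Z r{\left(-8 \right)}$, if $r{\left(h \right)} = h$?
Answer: $912$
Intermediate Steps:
$B = -114$ ($B = -104 - 10 = -114$)
$Z = -114$
$Z r{\left(-8 \right)} = \left(-114\right) \left(-8\right) = 912$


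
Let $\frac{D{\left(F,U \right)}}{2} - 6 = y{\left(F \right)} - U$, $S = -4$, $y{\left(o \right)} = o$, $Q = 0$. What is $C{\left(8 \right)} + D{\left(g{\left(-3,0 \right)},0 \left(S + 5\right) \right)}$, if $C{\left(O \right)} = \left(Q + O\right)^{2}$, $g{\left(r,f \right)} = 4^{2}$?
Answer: $108$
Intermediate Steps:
$g{\left(r,f \right)} = 16$
$D{\left(F,U \right)} = 12 - 2 U + 2 F$ ($D{\left(F,U \right)} = 12 + 2 \left(F - U\right) = 12 + \left(- 2 U + 2 F\right) = 12 - 2 U + 2 F$)
$C{\left(O \right)} = O^{2}$ ($C{\left(O \right)} = \left(0 + O\right)^{2} = O^{2}$)
$C{\left(8 \right)} + D{\left(g{\left(-3,0 \right)},0 \left(S + 5\right) \right)} = 8^{2} + \left(12 - 2 \cdot 0 \left(-4 + 5\right) + 2 \cdot 16\right) = 64 + \left(12 - 2 \cdot 0 \cdot 1 + 32\right) = 64 + \left(12 - 0 + 32\right) = 64 + \left(12 + 0 + 32\right) = 64 + 44 = 108$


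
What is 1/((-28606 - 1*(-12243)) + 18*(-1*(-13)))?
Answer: -1/16129 ≈ -6.2000e-5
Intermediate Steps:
1/((-28606 - 1*(-12243)) + 18*(-1*(-13))) = 1/((-28606 + 12243) + 18*13) = 1/(-16363 + 234) = 1/(-16129) = -1/16129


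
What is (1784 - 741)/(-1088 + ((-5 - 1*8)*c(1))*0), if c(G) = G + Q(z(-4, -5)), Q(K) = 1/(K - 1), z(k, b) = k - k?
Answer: -1043/1088 ≈ -0.95864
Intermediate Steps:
z(k, b) = 0
Q(K) = 1/(-1 + K)
c(G) = -1 + G (c(G) = G + 1/(-1 + 0) = G + 1/(-1) = G - 1 = -1 + G)
(1784 - 741)/(-1088 + ((-5 - 1*8)*c(1))*0) = (1784 - 741)/(-1088 + ((-5 - 1*8)*(-1 + 1))*0) = 1043/(-1088 + ((-5 - 8)*0)*0) = 1043/(-1088 - 13*0*0) = 1043/(-1088 + 0*0) = 1043/(-1088 + 0) = 1043/(-1088) = 1043*(-1/1088) = -1043/1088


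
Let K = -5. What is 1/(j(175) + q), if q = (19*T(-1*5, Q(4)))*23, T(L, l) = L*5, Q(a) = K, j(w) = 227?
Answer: -1/10698 ≈ -9.3475e-5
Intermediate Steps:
Q(a) = -5
T(L, l) = 5*L
q = -10925 (q = (19*(5*(-1*5)))*23 = (19*(5*(-5)))*23 = (19*(-25))*23 = -475*23 = -10925)
1/(j(175) + q) = 1/(227 - 10925) = 1/(-10698) = -1/10698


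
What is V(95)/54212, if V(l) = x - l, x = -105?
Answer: -50/13553 ≈ -0.0036892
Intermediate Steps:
V(l) = -105 - l
V(95)/54212 = (-105 - 1*95)/54212 = (-105 - 95)*(1/54212) = -200*1/54212 = -50/13553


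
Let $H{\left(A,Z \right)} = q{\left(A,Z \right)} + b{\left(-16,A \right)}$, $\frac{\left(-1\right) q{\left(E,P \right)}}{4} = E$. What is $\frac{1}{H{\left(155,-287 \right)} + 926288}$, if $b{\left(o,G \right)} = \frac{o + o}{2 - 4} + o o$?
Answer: $\frac{1}{925940} \approx 1.08 \cdot 10^{-6}$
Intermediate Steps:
$q{\left(E,P \right)} = - 4 E$
$b{\left(o,G \right)} = o^{2} - o$ ($b{\left(o,G \right)} = \frac{2 o}{-2} + o^{2} = 2 o \left(- \frac{1}{2}\right) + o^{2} = - o + o^{2} = o^{2} - o$)
$H{\left(A,Z \right)} = 272 - 4 A$ ($H{\left(A,Z \right)} = - 4 A - 16 \left(-1 - 16\right) = - 4 A - -272 = - 4 A + 272 = 272 - 4 A$)
$\frac{1}{H{\left(155,-287 \right)} + 926288} = \frac{1}{\left(272 - 620\right) + 926288} = \frac{1}{-348 + 926288} = \frac{1}{925940}$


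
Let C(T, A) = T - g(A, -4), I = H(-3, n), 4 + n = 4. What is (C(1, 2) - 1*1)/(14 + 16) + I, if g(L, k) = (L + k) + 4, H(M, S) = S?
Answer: -1/15 ≈ -0.066667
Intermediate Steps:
n = 0 (n = -4 + 4 = 0)
I = 0
g(L, k) = 4 + L + k
C(T, A) = T - A (C(T, A) = T - (4 + A - 4) = T - A)
(C(1, 2) - 1*1)/(14 + 16) + I = ((1 - 1*2) - 1*1)/(14 + 16) + 0 = ((1 - 2) - 1)/30 + 0 = (-1 - 1)/30 + 0 = (1/30)*(-2) + 0 = -1/15 + 0 = -1/15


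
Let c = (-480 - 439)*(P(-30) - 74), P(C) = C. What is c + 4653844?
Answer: 4749420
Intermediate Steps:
c = 95576 (c = (-480 - 439)*(-30 - 74) = -919*(-104) = 95576)
c + 4653844 = 95576 + 4653844 = 4749420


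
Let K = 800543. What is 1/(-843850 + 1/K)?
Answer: -800543/675538210549 ≈ -1.1850e-6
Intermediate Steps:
1/(-843850 + 1/K) = 1/(-843850 + 1/800543) = 1/(-675538210549/800543) = -800543/675538210549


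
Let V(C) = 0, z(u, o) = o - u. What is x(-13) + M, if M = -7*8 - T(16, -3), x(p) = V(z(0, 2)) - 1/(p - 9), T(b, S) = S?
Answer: -1165/22 ≈ -52.955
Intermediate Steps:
x(p) = -1/(-9 + p) (x(p) = 0 - 1/(p - 9) = 0 - 1/(-9 + p) = -1/(-9 + p))
M = -53 (M = -7*8 - 1*(-3) = -56 + 3 = -53)
x(-13) + M = -1/(-9 - 13) - 53 = -1/(-22) - 53 = -1*(-1/22) - 53 = 1/22 - 53 = -1165/22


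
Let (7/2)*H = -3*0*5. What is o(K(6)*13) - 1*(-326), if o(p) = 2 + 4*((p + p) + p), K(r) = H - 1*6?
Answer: -608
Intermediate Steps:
H = 0 (H = 2*(-3*0*5)/7 = 2*(0*5)/7 = (2/7)*0 = 0)
K(r) = -6 (K(r) = 0 - 1*6 = 0 - 6 = -6)
o(p) = 2 + 12*p (o(p) = 2 + 4*(2*p + p) = 2 + 4*(3*p) = 2 + 12*p)
o(K(6)*13) - 1*(-326) = (2 + 12*(-6*13)) - 1*(-326) = (2 + 12*(-78)) + 326 = (2 - 936) + 326 = -934 + 326 = -608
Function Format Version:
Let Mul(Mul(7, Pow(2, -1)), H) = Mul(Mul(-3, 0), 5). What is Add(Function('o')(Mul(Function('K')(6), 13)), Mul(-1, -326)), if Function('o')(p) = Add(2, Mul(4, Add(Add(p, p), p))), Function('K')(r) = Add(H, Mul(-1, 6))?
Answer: -608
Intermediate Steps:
H = 0 (H = Mul(Rational(2, 7), Mul(Mul(-3, 0), 5)) = Mul(Rational(2, 7), Mul(0, 5)) = Mul(Rational(2, 7), 0) = 0)
Function('K')(r) = -6 (Function('K')(r) = Add(0, Mul(-1, 6)) = Add(0, -6) = -6)
Function('o')(p) = Add(2, Mul(12, p)) (Function('o')(p) = Add(2, Mul(4, Add(Mul(2, p), p))) = Add(2, Mul(4, Mul(3, p))) = Add(2, Mul(12, p)))
Add(Function('o')(Mul(Function('K')(6), 13)), Mul(-1, -326)) = Add(Add(2, Mul(12, Mul(-6, 13))), Mul(-1, -326)) = Add(Add(2, Mul(12, -78)), 326) = Add(Add(2, -936), 326) = Add(-934, 326) = -608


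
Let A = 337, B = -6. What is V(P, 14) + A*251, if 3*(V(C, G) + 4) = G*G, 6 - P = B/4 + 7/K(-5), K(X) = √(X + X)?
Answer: 253945/3 ≈ 84648.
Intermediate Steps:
K(X) = √2*√X (K(X) = √(2*X) = √2*√X)
P = 15/2 + 7*I*√10/10 (P = 6 - (-6/4 + 7/((√2*√(-5)))) = 6 - (-6*¼ + 7/((√2*(I*√5)))) = 6 - (-3/2 + 7/((I*√10))) = 6 - (-3/2 + 7*(-I*√10/10)) = 6 - (-3/2 - 7*I*√10/10) = 6 + (3/2 + 7*I*√10/10) = 15/2 + 7*I*√10/10 ≈ 7.5 + 2.2136*I)
V(C, G) = -4 + G²/3 (V(C, G) = -4 + (G*G)/3 = -4 + G²/3)
V(P, 14) + A*251 = (-4 + (⅓)*14²) + 337*251 = (-4 + (⅓)*196) + 84587 = (-4 + 196/3) + 84587 = 184/3 + 84587 = 253945/3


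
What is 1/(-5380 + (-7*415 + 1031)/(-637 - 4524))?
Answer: -5161/27764306 ≈ -0.00018589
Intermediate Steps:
1/(-5380 + (-7*415 + 1031)/(-637 - 4524)) = 1/(-5380 + (-2905 + 1031)/(-5161)) = 1/(-5380 - 1874*(-1/5161)) = 1/(-5380 + 1874/5161) = 1/(-27764306/5161) = -5161/27764306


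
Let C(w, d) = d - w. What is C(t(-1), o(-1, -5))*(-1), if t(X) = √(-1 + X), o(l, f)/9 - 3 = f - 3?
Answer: 45 + I*√2 ≈ 45.0 + 1.4142*I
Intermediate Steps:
o(l, f) = 9*f (o(l, f) = 27 + 9*(f - 3) = 27 + 9*(-3 + f) = 27 + (-27 + 9*f) = 9*f)
C(t(-1), o(-1, -5))*(-1) = (9*(-5) - √(-1 - 1))*(-1) = (-45 - √(-2))*(-1) = (-45 - I*√2)*(-1) = 45 + I*√2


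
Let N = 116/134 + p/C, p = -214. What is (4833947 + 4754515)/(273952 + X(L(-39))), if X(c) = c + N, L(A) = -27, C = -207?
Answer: 132982379478/3799092169 ≈ 35.004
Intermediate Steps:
N = 26344/13869 (N = 116/134 - 214/(-207) = 116*(1/134) - 214*(-1/207) = 58/67 + 214/207 = 26344/13869 ≈ 1.8995)
X(c) = 26344/13869 + c (X(c) = c + 26344/13869 = 26344/13869 + c)
(4833947 + 4754515)/(273952 + X(L(-39))) = (4833947 + 4754515)/(273952 + (26344/13869 - 27)) = 9588462/(273952 - 348119/13869) = 9588462/(3799092169/13869) = 9588462*(13869/3799092169) = 132982379478/3799092169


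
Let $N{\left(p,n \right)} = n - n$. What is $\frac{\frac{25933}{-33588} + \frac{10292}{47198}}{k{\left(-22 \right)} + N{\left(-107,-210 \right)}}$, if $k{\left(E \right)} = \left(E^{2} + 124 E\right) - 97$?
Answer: $\frac{439149019}{1855577759292} \approx 0.00023666$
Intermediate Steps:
$N{\left(p,n \right)} = 0$
$k{\left(E \right)} = -97 + E^{2} + 124 E$
$\frac{\frac{25933}{-33588} + \frac{10292}{47198}}{k{\left(-22 \right)} + N{\left(-107,-210 \right)}} = \frac{\frac{25933}{-33588} + \frac{10292}{47198}}{\left(-97 + \left(-22\right)^{2} + 124 \left(-22\right)\right) + 0} = \frac{25933 \left(- \frac{1}{33588}\right) + 10292 \cdot \frac{1}{47198}}{\left(-97 + 484 - 2728\right) + 0} = \frac{- \frac{25933}{33588} + \frac{5146}{23599}}{-2341 + 0} = - \frac{439149019}{792643212 \left(-2341\right)} = \left(- \frac{439149019}{792643212}\right) \left(- \frac{1}{2341}\right) = \frac{439149019}{1855577759292}$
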